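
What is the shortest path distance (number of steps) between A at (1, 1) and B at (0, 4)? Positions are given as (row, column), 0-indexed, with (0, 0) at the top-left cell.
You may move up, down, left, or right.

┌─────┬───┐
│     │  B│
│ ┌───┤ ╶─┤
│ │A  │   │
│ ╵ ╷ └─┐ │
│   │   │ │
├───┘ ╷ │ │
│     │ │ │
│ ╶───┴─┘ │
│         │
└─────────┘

Finding path from (1, 1) to (0, 4):
Path: (1,1) → (1,2) → (2,2) → (3,2) → (3,1) → (3,0) → (4,0) → (4,1) → (4,2) → (4,3) → (4,4) → (3,4) → (2,4) → (1,4) → (1,3) → (0,3) → (0,4)
Distance: 16 steps

Solution:

┌─────┬───┐
│     │↱ B│
│ ┌───┤ ╶─┤
│ │A ↓│↑ ↰│
│ ╵ ╷ └─┐ │
│   │↓  │↑│
├───┘ ╷ │ │
│↓ ← ↲│ │↑│
│ ╶───┴─┘ │
│↳ → → → ↑│
└─────────┘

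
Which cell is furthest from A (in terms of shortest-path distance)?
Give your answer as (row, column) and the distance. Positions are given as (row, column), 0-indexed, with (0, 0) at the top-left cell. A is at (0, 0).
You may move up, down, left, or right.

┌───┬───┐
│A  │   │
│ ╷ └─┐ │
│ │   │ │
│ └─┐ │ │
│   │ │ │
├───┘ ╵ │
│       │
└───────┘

Computing BFS distances from A to all cells:
Furthest cell: (0, 2)
Distance: 10 steps

Path from A to the furthest cell:

┌───┬───┐
│A ↓│B ↰│
│ ╷ └─┐ │
│ │↳ ↓│↑│
│ └─┐ │ │
│   │↓│↑│
├───┘ ╵ │
│    ↳ ↑│
└───────┘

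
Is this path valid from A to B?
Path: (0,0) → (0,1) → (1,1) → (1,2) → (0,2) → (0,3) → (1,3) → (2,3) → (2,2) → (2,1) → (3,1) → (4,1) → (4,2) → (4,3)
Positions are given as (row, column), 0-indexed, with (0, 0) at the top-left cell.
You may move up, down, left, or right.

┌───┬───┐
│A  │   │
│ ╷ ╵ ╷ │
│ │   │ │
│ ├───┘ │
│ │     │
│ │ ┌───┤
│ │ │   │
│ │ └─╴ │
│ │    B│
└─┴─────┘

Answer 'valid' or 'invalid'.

Checking path validity:
Result: All consecutive moves are passable.

valid

Correct solution:

┌───┬───┐
│A ↓│↱ ↓│
│ ╷ ╵ ╷ │
│ │↳ ↑│↓│
│ ├───┘ │
│ │↓ ← ↲│
│ │ ┌───┤
│ │↓│   │
│ │ └─╴ │
│ │↳ → B│
└─┴─────┘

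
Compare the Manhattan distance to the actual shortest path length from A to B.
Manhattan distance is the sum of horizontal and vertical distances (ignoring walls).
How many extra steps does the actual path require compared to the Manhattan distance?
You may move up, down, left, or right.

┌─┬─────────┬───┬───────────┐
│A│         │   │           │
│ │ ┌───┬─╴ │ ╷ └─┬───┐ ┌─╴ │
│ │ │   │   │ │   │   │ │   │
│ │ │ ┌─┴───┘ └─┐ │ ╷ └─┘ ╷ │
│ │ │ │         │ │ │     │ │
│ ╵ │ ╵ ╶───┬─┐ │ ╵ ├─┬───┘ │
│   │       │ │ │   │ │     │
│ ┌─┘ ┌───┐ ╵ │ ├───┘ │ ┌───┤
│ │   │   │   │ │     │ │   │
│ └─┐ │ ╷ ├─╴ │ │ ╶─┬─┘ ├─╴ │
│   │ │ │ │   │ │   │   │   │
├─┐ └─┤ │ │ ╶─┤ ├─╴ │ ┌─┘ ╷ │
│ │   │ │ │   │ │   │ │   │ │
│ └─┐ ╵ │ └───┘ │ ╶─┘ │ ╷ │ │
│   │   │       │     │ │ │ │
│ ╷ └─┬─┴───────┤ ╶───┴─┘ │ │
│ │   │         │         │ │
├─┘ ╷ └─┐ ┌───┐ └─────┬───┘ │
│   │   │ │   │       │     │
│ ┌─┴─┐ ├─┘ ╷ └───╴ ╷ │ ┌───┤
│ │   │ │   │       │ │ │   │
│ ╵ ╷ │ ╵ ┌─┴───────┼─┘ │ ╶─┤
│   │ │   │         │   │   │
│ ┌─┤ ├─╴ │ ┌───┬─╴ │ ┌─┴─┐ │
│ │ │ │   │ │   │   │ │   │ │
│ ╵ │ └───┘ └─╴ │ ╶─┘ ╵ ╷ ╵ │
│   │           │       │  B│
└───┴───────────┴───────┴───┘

Manhattan distance: |13 - 0| + |13 - 0| = 26
Actual path length: 78
Extra steps: 78 - 26 = 52

Solution:

┌─┬─────────┬───┬───────────┐
│A│         │↱ ↓│           │
│ │ ┌───┬─╴ │ ╷ └─┬───┐ ┌─╴ │
│↓│ │   │   │↑│↳ ↓│↱ ↓│ │↱ ↓│
│ │ │ ┌─┴───┘ └─┐ │ ╷ └─┘ ╷ │
│↓│ │ │      ↑ ↰│↓│↑│↳ → ↑│↓│
│ ╵ │ ╵ ╶───┬─┐ │ ╵ ├─┬───┘ │
│↓  │       │ │↑│↳ ↑│ │↓ ← ↲│
│ ┌─┘ ┌───┐ ╵ │ ├───┘ │ ┌───┤
│↓│   │↱ ↓│   │↑│     │↓│   │
│ └─┐ │ ╷ ├─╴ │ │ ╶─┬─┘ ├─╴ │
│↳ ↓│ │↑│↓│   │↑│   │↓ ↲│↱ ↓│
├─┐ └─┤ │ │ ╶─┤ ├─╴ │ ┌─┘ ╷ │
│ │↳ ↓│↑│↓│   │↑│   │↓│  ↑│↓│
│ └─┐ ╵ │ └───┘ │ ╶─┘ │ ╷ │ │
│   │↳ ↑│↳ → → ↑│↓ ← ↲│ │↑│↓│
│ ╷ └─┬─┴───────┤ ╶───┴─┘ │ │
│ │   │         │↳ → → → ↑│↓│
├─┘ ╷ └─┐ ┌───┐ └─────┬───┘ │
│   │   │ │   │       │↓ ← ↲│
│ ┌─┴─┐ ├─┘ ╷ └───╴ ╷ │ ┌───┤
│ │   │ │   │       │ │↓│   │
│ ╵ ╷ │ ╵ ┌─┴───────┼─┘ │ ╶─┤
│   │ │   │         │↓ ↲│   │
│ ┌─┤ ├─╴ │ ┌───┬─╴ │ ┌─┴─┐ │
│ │ │ │   │ │   │   │↓│↱ ↓│ │
│ ╵ │ └───┘ └─╴ │ ╶─┘ ╵ ╷ ╵ │
│   │           │    ↳ ↑│↳ B│
└───┴───────────┴───────┴───┘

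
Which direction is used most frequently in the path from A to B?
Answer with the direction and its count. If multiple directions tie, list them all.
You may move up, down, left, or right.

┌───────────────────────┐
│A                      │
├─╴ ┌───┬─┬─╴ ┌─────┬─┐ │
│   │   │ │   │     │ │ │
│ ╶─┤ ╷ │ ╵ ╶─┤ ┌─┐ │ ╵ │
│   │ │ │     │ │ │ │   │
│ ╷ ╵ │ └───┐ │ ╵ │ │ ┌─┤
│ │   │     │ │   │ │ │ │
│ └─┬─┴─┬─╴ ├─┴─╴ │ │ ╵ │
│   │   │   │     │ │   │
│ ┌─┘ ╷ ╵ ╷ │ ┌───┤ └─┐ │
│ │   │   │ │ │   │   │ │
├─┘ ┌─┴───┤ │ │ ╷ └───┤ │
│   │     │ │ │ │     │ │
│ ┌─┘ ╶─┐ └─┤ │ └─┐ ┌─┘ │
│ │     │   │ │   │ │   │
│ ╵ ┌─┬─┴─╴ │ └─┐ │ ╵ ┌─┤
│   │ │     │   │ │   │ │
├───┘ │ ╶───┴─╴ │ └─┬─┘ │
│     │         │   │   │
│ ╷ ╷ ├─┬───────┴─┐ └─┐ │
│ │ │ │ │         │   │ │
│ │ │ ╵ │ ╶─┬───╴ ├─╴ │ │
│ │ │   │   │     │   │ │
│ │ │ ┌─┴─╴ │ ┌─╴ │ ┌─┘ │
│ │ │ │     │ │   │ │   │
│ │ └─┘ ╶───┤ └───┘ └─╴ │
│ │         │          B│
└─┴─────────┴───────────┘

Directions: right, right, right, right, right, right, right, right, right, right, right, down, down, left, down, down, right, down, down, down, left, down, left, up, up, left, up, left, down, down, right, down, down, right, down, right, down, left, down, down, right, right
Counts: {'right': 17, 'down': 16, 'left': 6, 'up': 3}
Most common: right (17 times)

Solution:

┌───────────────────────┐
│A → → → → → → → → → → ↓│
├─╴ ┌───┬─┬─╴ ┌─────┬─┐ │
│   │   │ │   │     │ │↓│
│ ╶─┤ ╷ │ ╵ ╶─┤ ┌─┐ │ ╵ │
│   │ │ │     │ │ │ │↓ ↲│
│ ╷ ╵ │ └───┐ │ ╵ │ │ ┌─┤
│ │   │     │ │   │ │↓│ │
│ └─┬─┴─┬─╴ ├─┴─╴ │ │ ╵ │
│   │   │   │     │ │↳ ↓│
│ ┌─┘ ╷ ╵ ╷ │ ┌───┤ └─┐ │
│ │   │   │ │ │↓ ↰│   │↓│
├─┘ ┌─┴───┤ │ │ ╷ └───┤ │
│   │     │ │ │↓│↑ ↰  │↓│
│ ┌─┘ ╶─┐ └─┤ │ └─┐ ┌─┘ │
│ │     │   │ │↳ ↓│↑│↓ ↲│
│ ╵ ┌─┬─┴─╴ │ └─┐ │ ╵ ┌─┤
│   │ │     │   │↓│↑ ↲│ │
├───┘ │ ╶───┴─╴ │ └─┬─┘ │
│     │         │↳ ↓│   │
│ ╷ ╷ ├─┬───────┴─┐ └─┐ │
│ │ │ │ │         │↳ ↓│ │
│ │ │ ╵ │ ╶─┬───╴ ├─╴ │ │
│ │ │   │   │     │↓ ↲│ │
│ │ │ ┌─┴─╴ │ ┌─╴ │ ┌─┘ │
│ │ │ │     │ │   │↓│   │
│ │ └─┘ ╶───┤ └───┘ └─╴ │
│ │         │      ↳ → B│
└─┴─────────┴───────────┘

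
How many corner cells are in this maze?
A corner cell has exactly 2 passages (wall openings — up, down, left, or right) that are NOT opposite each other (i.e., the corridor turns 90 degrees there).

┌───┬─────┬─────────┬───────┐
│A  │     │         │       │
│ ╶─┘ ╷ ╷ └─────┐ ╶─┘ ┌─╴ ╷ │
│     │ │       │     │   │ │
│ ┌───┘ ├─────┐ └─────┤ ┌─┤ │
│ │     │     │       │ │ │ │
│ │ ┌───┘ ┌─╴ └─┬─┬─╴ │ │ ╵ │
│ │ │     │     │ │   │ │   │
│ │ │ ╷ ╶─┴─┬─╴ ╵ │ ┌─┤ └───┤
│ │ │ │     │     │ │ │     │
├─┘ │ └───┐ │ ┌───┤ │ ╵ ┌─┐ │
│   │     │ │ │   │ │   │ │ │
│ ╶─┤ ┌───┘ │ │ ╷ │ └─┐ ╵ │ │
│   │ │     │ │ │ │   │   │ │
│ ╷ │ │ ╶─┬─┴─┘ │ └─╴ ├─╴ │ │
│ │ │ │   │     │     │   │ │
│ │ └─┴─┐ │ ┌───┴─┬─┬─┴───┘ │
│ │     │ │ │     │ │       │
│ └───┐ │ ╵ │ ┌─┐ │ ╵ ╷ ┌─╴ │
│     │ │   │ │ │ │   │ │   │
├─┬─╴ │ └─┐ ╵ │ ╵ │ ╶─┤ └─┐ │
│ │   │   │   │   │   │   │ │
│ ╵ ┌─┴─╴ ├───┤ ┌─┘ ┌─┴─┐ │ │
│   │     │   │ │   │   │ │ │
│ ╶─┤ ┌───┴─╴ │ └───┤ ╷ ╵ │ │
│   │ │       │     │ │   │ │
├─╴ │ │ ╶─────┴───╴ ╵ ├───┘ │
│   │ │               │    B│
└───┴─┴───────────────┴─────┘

Counting corner cells (2 non-opposite passages):
Total corners: 85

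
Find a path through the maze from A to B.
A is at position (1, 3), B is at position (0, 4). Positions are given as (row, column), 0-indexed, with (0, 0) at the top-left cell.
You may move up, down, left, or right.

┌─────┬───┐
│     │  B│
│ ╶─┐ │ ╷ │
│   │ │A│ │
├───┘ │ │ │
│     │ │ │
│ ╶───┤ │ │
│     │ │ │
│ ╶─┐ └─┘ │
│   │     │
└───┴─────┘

Finding the shortest path from (1, 3) to (0, 4):
Path length: 2 steps
Directions: up → right

Solution:

┌─────┬───┐
│     │↱ B│
│ ╶─┐ │ ╷ │
│   │ │A│ │
├───┘ │ │ │
│     │ │ │
│ ╶───┤ │ │
│     │ │ │
│ ╶─┐ └─┘ │
│   │     │
└───┴─────┘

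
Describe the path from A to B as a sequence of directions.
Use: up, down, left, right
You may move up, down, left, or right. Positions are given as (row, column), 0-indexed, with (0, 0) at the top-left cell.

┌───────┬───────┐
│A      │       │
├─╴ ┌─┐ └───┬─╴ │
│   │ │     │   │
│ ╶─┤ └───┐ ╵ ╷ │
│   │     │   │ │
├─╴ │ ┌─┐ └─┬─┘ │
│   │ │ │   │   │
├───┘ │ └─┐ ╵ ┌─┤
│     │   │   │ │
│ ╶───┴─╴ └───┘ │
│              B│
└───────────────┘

Finding the path and converting it to directions:
Path through cells: (0,0) → (0,1) → (0,2) → (0,3) → (1,3) → (1,4) → (1,5) → (2,5) → (2,6) → (1,6) → (1,7) → (2,7) → (3,7) → (3,6) → (4,6) → (4,5) → (3,5) → (3,4) → (2,4) → (2,3) → (2,2) → (3,2) → (4,2) → (4,1) → (4,0) → (5,0) → (5,1) → (5,2) → (5,3) → (5,4) → (5,5) → (5,6) → (5,7)
Directions: right, right, right, down, right, right, down, right, up, right, down, down, left, down, left, up, left, up, left, left, down, down, left, left, down, right, right, right, right, right, right, right

Solution:

┌───────┬───────┐
│A → → ↓│       │
├─╴ ┌─┐ └───┬─╴ │
│   │ │↳ → ↓│↱ ↓│
│ ╶─┤ └───┐ ╵ ╷ │
│   │↓ ← ↰│↳ ↑│↓│
├─╴ │ ┌─┐ └─┬─┘ │
│   │↓│ │↑ ↰│↓ ↲│
├───┘ │ └─┐ ╵ ┌─┤
│↓ ← ↲│   │↑ ↲│ │
│ ╶───┴─╴ └───┘ │
│↳ → → → → → → B│
└───────────────┘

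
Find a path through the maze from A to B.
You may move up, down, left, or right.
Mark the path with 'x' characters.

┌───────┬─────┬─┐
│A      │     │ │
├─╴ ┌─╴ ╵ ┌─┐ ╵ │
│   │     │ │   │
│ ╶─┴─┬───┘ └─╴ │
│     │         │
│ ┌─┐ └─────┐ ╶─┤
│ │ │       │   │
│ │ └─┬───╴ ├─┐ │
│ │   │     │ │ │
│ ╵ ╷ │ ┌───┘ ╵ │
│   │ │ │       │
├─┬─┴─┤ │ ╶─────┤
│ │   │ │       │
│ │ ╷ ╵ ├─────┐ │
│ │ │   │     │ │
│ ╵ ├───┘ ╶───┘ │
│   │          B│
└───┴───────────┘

Finding the shortest path through the maze:
Path length: 25 steps
Directions: right → right → right → down → right → up → right → right → down → right → down → left → down → right → down → down → left → left → left → down → right → right → right → down → down

Solution:

┌───────┬─────┬─┐
│A x x x│x x x│ │
├─╴ ┌─╴ ╵ ┌─┐ ╵ │
│   │  x x│ │x x│
│ ╶─┴─┬───┘ └─╴ │
│     │      x x│
│ ┌─┐ └─────┐ ╶─┤
│ │ │       │x x│
│ │ └─┬───╴ ├─┐ │
│ │   │     │ │x│
│ ╵ ╷ │ ┌───┘ ╵ │
│   │ │ │x x x x│
├─┬─┴─┤ │ ╶─────┤
│ │   │ │x x x x│
│ │ ╷ ╵ ├─────┐ │
│ │ │   │     │x│
│ ╵ ├───┘ ╶───┘ │
│   │          B│
└───┴───────────┘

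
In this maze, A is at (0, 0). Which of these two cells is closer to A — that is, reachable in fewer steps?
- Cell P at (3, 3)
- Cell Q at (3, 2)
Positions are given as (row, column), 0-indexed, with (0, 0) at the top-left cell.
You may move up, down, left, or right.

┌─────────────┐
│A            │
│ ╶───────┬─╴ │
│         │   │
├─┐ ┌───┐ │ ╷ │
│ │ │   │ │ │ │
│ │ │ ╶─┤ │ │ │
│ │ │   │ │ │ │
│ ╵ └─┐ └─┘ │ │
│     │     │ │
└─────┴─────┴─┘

Shortest path A → P at (3, 3): 14 steps
Shortest path A → Q at (3, 2): 15 steps

P is closer (14 steps vs 15 steps).

Path to P:

┌─────────────┐
│A → → → → → ↓│
│ ╶───────┬─╴ │
│         │↓ ↲│
├─┐ ┌───┐ │ ╷ │
│ │ │   │ │↓│ │
│ │ │ ╶─┤ │ │ │
│ │ │  P│ │↓│ │
│ ╵ └─┐ └─┘ │ │
│     │↑ ← ↲│ │
└─────┴─────┴─┘

Path to Q:

┌─────────────┐
│A → → → → → ↓│
│ ╶───────┬─╴ │
│         │↓ ↲│
├─┐ ┌───┐ │ ╷ │
│ │ │   │ │↓│ │
│ │ │ ╶─┤ │ │ │
│ │ │Q ↰│ │↓│ │
│ ╵ └─┐ └─┘ │ │
│     │↑ ← ↲│ │
└─────┴─────┴─┘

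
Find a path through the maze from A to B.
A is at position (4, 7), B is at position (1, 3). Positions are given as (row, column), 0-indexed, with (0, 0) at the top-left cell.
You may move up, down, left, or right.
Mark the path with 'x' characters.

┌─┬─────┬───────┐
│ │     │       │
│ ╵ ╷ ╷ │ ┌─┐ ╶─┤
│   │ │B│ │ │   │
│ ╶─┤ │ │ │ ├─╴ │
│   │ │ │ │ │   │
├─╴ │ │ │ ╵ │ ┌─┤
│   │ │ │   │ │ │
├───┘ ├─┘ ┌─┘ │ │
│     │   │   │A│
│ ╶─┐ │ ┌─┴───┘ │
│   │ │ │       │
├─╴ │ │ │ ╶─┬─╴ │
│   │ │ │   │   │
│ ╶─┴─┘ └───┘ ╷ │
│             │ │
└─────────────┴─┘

Finding the shortest path from (4, 7) to (1, 3):
Path length: 23 steps
Directions: down → down → left → down → left → left → left → left → left → left → up → right → up → left → up → right → right → up → up → up → up → right → down

Solution:

┌─┬─────┬───────┐
│ │  x x│       │
│ ╵ ╷ ╷ │ ┌─┐ ╶─┤
│   │x│B│ │ │   │
│ ╶─┤ │ │ │ ├─╴ │
│   │x│ │ │ │   │
├─╴ │ │ │ ╵ │ ┌─┤
│   │x│ │   │ │ │
├───┘ ├─┘ ┌─┘ │ │
│x x x│   │   │A│
│ ╶─┐ │ ┌─┴───┘ │
│x x│ │ │      x│
├─╴ │ │ │ ╶─┬─╴ │
│x x│ │ │   │x x│
│ ╶─┴─┘ └───┘ ╷ │
│x x x x x x x│ │
└─────────────┴─┘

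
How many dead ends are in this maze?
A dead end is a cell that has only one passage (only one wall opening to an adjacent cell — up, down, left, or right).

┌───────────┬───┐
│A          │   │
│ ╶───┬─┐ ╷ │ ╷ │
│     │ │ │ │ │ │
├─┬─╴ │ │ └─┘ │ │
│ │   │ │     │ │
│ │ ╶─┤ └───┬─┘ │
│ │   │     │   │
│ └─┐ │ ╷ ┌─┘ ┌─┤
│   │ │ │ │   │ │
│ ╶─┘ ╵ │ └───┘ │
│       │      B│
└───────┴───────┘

Checking each cell for number of passages:

Dead ends found at positions:
  (1, 3)
  (1, 5)
  (2, 0)
  (3, 5)
  (4, 1)
  (4, 5)
  (4, 7)
Total dead ends: 7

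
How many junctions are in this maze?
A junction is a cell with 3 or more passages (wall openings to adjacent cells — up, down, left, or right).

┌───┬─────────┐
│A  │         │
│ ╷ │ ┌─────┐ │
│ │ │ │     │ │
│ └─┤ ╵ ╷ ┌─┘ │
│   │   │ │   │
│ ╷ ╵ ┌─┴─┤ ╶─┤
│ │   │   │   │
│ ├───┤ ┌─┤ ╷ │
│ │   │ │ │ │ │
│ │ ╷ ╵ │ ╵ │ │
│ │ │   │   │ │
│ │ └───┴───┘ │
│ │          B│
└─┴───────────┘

Checking each cell for number of passages:

Junctions found (3+ passages):
  (1, 4): 3 passages
  (2, 0): 3 passages
  (2, 2): 3 passages
  (3, 5): 3 passages
Total junctions: 4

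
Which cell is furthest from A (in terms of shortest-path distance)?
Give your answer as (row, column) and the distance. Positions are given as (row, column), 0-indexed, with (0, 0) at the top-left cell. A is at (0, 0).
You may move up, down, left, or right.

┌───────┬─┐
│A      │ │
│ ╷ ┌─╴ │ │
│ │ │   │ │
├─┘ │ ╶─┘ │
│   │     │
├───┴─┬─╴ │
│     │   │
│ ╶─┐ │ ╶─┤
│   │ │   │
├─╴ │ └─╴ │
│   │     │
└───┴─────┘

Computing BFS distances from A to all cells:
Furthest cell: (5, 0)
Distance: 23 steps

Path from A to the furthest cell:

┌───────┬─┐
│A → → ↓│ │
│ ╷ ┌─╴ │ │
│ │ │↓ ↲│ │
├─┘ │ ╶─┘ │
│   │↳ → ↓│
├───┴─┬─╴ │
│↓ ← ↰│↓ ↲│
│ ╶─┐ │ ╶─┤
│↳ ↓│↑│↳ ↓│
├─╴ │ └─╴ │
│B ↲│↑ ← ↲│
└───┴─────┘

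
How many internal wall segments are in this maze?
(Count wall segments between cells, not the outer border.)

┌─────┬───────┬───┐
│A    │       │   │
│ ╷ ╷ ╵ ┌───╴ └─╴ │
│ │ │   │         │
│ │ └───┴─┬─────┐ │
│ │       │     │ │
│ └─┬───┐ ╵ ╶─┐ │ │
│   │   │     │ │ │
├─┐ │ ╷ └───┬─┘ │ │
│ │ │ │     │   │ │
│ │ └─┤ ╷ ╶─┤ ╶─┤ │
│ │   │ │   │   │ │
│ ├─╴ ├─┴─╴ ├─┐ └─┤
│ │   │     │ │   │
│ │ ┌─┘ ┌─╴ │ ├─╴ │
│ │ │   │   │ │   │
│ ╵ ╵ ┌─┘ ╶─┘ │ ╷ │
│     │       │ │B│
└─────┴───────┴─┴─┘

Counting internal wall segments:
Total internal walls: 64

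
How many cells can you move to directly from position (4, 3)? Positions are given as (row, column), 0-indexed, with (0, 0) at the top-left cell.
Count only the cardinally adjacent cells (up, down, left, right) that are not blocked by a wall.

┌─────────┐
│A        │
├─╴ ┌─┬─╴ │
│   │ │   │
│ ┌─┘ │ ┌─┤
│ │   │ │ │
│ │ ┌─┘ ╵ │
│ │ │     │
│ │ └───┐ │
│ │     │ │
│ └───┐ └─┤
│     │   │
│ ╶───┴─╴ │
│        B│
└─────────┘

Checking passable neighbors of (4, 3):
Neighbors: (5, 3), (4, 2)
Count: 2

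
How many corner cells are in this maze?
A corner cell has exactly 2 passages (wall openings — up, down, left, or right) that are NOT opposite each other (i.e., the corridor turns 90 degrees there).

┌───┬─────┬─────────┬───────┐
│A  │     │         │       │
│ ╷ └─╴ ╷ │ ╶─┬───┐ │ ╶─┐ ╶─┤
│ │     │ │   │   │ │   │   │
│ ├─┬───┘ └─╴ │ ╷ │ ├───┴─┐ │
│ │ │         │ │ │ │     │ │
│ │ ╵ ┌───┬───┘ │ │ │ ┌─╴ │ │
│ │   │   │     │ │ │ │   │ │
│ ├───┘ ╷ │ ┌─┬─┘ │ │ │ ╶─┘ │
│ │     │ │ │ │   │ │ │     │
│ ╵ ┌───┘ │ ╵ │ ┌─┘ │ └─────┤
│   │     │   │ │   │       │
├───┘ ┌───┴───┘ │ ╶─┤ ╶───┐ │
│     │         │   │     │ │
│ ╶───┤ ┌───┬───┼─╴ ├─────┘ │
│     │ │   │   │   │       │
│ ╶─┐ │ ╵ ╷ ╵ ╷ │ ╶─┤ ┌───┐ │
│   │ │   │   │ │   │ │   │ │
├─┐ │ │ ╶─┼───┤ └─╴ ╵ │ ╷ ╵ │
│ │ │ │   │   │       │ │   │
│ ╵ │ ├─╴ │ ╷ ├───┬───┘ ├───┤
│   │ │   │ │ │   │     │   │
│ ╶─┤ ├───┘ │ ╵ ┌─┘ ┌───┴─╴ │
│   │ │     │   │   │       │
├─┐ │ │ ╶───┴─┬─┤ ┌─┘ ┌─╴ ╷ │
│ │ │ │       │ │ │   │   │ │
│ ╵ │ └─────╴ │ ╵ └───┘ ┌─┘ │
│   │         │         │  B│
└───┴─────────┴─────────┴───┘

Counting corner cells (2 non-opposite passages):
Total corners: 101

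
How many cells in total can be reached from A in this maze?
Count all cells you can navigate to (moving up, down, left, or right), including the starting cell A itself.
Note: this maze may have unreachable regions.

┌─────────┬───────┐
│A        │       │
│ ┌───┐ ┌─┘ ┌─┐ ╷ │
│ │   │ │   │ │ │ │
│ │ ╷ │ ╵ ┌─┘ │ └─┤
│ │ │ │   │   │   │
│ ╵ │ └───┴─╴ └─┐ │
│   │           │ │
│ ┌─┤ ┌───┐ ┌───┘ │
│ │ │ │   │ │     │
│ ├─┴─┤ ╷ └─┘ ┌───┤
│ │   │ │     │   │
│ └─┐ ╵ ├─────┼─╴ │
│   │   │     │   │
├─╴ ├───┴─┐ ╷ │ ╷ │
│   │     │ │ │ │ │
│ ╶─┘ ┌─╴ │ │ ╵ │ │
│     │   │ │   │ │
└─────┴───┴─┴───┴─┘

Using BFS/flood-fill to find all reachable cells from A:
Maze size: 9 × 9 = 81 total cells
16 cell(s) are walled off and cannot be reached from A.
Reachable cells: 65

Reachable region (· marks reachable cells):

┌─────────┬───────┐
│A · · · ·│· · · ·│
│ ┌───┐ ┌─┘ ┌─┐ ╷ │
│·│· ·│·│· ·│·│·│·│
│ │ ╷ │ ╵ ┌─┘ │ └─┤
│·│·│·│· ·│· ·│· ·│
│ ╵ │ └───┴─╴ └─┐ │
│· ·│· · · · · ·│·│
│ ┌─┤ ┌───┐ ┌───┘ │
│·│ │·│· ·│·│· · ·│
│ ├─┴─┤ ╷ └─┘ ┌───┤
│·│· ·│·│· · ·│   │
│ └─┐ ╵ ├─────┼─╴ │
│· ·│· ·│     │   │
├─╴ ├───┴─┐ ╷ │ ╷ │
│· ·│· · ·│ │ │ │ │
│ ╶─┘ ┌─╴ │ │ ╵ │ │
│· · ·│· ·│ │   │ │
└─────┴───┴─┴───┴─┘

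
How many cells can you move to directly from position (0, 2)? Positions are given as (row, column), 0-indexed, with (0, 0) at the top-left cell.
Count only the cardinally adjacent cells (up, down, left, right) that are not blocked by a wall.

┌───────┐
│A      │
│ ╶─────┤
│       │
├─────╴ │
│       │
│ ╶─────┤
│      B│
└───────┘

Checking passable neighbors of (0, 2):
Neighbors: (0, 1), (0, 3)
Count: 2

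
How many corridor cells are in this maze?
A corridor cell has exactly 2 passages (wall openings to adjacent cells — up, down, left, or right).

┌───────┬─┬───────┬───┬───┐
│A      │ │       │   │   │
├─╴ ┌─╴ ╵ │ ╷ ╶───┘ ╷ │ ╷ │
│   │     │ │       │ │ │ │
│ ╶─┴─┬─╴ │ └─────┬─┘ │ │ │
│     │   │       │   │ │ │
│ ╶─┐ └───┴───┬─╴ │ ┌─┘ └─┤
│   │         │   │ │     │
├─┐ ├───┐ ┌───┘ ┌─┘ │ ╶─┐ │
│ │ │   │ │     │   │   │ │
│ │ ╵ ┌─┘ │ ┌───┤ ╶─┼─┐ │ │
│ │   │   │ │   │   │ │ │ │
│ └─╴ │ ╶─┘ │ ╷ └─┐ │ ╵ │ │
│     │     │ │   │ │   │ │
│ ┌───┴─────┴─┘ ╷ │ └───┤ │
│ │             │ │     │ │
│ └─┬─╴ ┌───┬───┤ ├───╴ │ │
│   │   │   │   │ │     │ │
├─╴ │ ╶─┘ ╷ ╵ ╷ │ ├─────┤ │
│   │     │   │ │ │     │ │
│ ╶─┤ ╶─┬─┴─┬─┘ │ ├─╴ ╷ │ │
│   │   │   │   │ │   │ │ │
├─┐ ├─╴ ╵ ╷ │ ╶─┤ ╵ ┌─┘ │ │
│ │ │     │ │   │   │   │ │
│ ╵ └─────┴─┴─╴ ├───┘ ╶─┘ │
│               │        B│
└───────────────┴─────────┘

Counting cells with exactly 2 passages:
Total corridor cells: 135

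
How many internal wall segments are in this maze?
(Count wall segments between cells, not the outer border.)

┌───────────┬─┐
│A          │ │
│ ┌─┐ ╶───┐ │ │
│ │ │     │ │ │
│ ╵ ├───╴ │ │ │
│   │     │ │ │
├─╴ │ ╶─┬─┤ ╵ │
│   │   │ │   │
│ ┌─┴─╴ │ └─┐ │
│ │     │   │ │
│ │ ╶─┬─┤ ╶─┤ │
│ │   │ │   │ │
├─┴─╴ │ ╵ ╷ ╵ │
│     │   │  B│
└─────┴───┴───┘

Counting internal wall segments:
Total internal walls: 36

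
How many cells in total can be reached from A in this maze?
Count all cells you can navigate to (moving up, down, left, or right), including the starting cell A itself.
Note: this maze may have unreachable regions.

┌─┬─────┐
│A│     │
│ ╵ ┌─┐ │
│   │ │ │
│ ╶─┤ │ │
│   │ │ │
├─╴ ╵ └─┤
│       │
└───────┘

Using BFS/flood-fill to find all reachable cells from A:
Maze size: 4 × 4 = 16 total cells
All cells are reachable — the maze is fully connected.
Reachable cells: 16

Reachable region (· marks reachable cells):

┌─┬─────┐
│A│· · ·│
│ ╵ ┌─┐ │
│· ·│·│·│
│ ╶─┤ │ │
│· ·│·│·│
├─╴ ╵ └─┤
│· · · ·│
└───────┘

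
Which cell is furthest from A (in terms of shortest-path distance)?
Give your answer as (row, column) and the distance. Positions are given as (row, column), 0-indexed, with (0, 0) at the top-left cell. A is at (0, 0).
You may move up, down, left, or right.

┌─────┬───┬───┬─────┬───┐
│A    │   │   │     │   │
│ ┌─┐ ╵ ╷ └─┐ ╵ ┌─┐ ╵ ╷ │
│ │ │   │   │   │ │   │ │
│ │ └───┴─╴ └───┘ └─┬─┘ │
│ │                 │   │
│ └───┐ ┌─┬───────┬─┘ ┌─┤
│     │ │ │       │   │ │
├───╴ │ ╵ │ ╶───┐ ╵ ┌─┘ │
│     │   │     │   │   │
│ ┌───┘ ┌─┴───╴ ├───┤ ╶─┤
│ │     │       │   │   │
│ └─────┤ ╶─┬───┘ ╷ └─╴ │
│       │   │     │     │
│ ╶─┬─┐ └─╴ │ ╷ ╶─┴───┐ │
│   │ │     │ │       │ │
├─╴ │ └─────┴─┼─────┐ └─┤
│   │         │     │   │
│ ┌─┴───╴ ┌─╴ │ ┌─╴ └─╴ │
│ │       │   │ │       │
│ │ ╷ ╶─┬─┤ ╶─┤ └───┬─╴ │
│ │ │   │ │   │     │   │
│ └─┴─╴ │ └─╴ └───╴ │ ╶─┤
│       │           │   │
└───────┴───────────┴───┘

Computing BFS distances from A to all cells:
Furthest cell: (3, 11)
Distance: 64 steps

Path from A to the furthest cell:

┌─────┬───┬───┬─────┬───┐
│A    │   │   │     │   │
│ ┌─┐ ╵ ╷ └─┐ ╵ ┌─┐ ╵ ╷ │
│↓│ │   │   │   │ │   │ │
│ │ └───┴─╴ └───┘ └─┬─┘ │
│↓│                 │   │
│ └───┐ ┌─┬───────┬─┘ ┌─┤
│↳ → ↓│ │ │       │   │B│
├───╴ │ ╵ │ ╶───┐ ╵ ┌─┘ │
│↓ ← ↲│   │     │   │↱ ↑│
│ ┌───┘ ┌─┴───╴ ├───┤ ╶─┤
│↓│     │       │↱ ↓│↑ ↰│
│ └─────┤ ╶─┬───┘ ╷ └─╴ │
│↓      │   │  ↱ ↑│↳ → ↑│
│ ╶─┬─┐ └─╴ │ ╷ ╶─┴───┐ │
│↳ ↓│ │     │ │↑ ← ← ↰│ │
├─╴ │ └─────┴─┼─────┐ └─┤
│↓ ↲│    ↱ → ↓│↱ → ↓│↑ ↰│
│ ┌─┴───╴ ┌─╴ │ ┌─╴ └─╴ │
│↓│  ↱ → ↑│↓ ↲│↑│  ↳ → ↑│
│ │ ╷ ╶─┬─┤ ╶─┤ └───┬─╴ │
│↓│ │↑ ↰│ │↳ ↓│↑ ← ↰│   │
│ └─┴─╴ │ └─╴ └───╴ │ ╶─┤
│↳ → → ↑│    ↳ → → ↑│   │
└───────┴───────────┴───┘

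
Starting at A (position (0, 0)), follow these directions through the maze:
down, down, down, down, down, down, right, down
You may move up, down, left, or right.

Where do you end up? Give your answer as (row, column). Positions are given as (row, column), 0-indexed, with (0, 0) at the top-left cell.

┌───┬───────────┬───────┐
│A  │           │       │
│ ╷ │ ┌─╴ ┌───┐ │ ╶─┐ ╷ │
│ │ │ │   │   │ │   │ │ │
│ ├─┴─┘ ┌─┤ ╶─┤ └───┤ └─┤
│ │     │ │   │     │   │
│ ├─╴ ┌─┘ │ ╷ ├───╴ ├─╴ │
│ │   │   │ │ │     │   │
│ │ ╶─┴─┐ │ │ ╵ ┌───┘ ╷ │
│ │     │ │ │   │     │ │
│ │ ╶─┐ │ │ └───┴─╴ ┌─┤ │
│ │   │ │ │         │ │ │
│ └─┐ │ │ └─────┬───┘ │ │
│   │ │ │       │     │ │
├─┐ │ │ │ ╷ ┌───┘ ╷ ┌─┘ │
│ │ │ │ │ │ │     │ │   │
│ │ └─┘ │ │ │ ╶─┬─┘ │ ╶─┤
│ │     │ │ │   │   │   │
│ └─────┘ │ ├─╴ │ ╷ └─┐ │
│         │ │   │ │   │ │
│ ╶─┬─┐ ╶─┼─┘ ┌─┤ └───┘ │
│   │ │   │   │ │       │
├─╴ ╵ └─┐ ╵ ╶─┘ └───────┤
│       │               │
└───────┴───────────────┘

Following directions step by step:
Start: (0, 0)
  down: (0, 0) → (1, 0)
  down: (1, 0) → (2, 0)
  down: (2, 0) → (3, 0)
  down: (3, 0) → (4, 0)
  down: (4, 0) → (5, 0)
  down: (5, 0) → (6, 0)
  right: (6, 0) → (6, 1)
  down: (6, 1) → (7, 1)
Final position: (7, 1)

Path taken:

┌───┬───────────┬───────┐
│A  │           │       │
│ ╷ │ ┌─╴ ┌───┐ │ ╶─┐ ╷ │
│↓│ │ │   │   │ │   │ │ │
│ ├─┴─┘ ┌─┤ ╶─┤ └───┤ └─┤
│↓│     │ │   │     │   │
│ ├─╴ ┌─┘ │ ╷ ├───╴ ├─╴ │
│↓│   │   │ │ │     │   │
│ │ ╶─┴─┐ │ │ ╵ ┌───┘ ╷ │
│↓│     │ │ │   │     │ │
│ │ ╶─┐ │ │ └───┴─╴ ┌─┤ │
│↓│   │ │ │         │ │ │
│ └─┐ │ │ └─────┬───┘ │ │
│↳ ↓│ │ │       │     │ │
├─┐ │ │ │ ╷ ┌───┘ ╷ ┌─┘ │
│ │B│ │ │ │ │     │ │   │
│ │ └─┘ │ │ │ ╶─┬─┘ │ ╶─┤
│ │     │ │ │   │   │   │
│ └─────┘ │ ├─╴ │ ╷ └─┐ │
│         │ │   │ │   │ │
│ ╶─┬─┐ ╶─┼─┘ ┌─┤ └───┘ │
│   │ │   │   │ │       │
├─╴ ╵ └─┐ ╵ ╶─┘ └───────┤
│       │               │
└───────┴───────────────┘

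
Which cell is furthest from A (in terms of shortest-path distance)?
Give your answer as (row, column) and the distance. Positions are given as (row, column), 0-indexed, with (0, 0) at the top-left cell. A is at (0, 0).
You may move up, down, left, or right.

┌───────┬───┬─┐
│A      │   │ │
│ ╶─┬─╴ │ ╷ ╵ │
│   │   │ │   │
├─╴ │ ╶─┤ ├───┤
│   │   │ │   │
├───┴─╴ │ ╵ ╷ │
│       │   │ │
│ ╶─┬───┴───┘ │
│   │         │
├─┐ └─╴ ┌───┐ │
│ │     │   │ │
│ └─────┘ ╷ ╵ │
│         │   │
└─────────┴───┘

Computing BFS distances from A to all cells:
Furthest cell: (0, 6)
Distance: 32 steps

Path from A to the furthest cell:

┌───────┬───┬─┐
│A → → ↓│↱ ↓│B│
│ ╶─┬─╴ │ ╷ ╵ │
│   │↓ ↲│↑│↳ ↑│
├─╴ │ ╶─┤ ├───┤
│   │↳ ↓│↑│↓ ↰│
├───┴─╴ │ ╵ ╷ │
│↓ ← ← ↲│↑ ↲│↑│
│ ╶─┬───┴───┘ │
│↳ ↓│  ↱ → → ↑│
├─┐ └─╴ ┌───┐ │
│ │↳ → ↑│   │ │
│ └─────┘ ╷ ╵ │
│         │   │
└─────────┴───┘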